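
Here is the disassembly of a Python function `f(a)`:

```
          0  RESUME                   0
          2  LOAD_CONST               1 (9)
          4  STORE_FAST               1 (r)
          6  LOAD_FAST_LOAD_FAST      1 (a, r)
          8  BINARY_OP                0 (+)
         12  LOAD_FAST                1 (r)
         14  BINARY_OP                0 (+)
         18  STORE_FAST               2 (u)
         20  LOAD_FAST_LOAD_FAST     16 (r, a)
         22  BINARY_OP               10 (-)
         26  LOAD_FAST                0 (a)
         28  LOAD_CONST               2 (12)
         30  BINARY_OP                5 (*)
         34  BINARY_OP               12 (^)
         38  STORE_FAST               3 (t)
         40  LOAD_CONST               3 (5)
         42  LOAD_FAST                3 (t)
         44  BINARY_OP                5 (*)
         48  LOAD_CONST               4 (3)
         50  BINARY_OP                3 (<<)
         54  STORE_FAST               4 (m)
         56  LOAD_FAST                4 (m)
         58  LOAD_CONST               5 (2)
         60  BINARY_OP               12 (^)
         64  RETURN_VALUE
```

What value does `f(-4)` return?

-1398

LOAD_CONST → push 9. Stack: [9]
STORE_FAST r → r=9. Stack: []
LOAD_FAST_LOAD_FAST a,r → push -4,9. Stack: [-4, 9]
BINARY_OP + → -4 + 9 = 5. Stack: [5]
LOAD_FAST r → push 9. Stack: [5, 9]
BINARY_OP + → 5 + 9 = 14. Stack: [14]
STORE_FAST u → u=14. Stack: []
LOAD_FAST_LOAD_FAST r,a → push 9,-4. Stack: [9, -4]
BINARY_OP - → 9 - -4 = 13. Stack: [13]
LOAD_FAST a → push -4. Stack: [13, -4]
LOAD_CONST → push 12. Stack: [13, -4, 12]
BINARY_OP * → -4 * 12 = -48. Stack: [13, -48]
BINARY_OP ^ → 13 ^ -48 = -35. Stack: [-35]
STORE_FAST t → t=-35. Stack: []
LOAD_CONST → push 5. Stack: [5]
LOAD_FAST t → push -35. Stack: [5, -35]
BINARY_OP * → 5 * -35 = -175. Stack: [-175]
LOAD_CONST → push 3. Stack: [-175, 3]
BINARY_OP << → -175 << 3 = -1400. Stack: [-1400]
STORE_FAST m → m=-1400. Stack: []
LOAD_FAST m → push -1400. Stack: [-1400]
LOAD_CONST → push 2. Stack: [-1400, 2]
BINARY_OP ^ → -1400 ^ 2 = -1398. Stack: [-1398]
RETURN_VALUE → return -1398.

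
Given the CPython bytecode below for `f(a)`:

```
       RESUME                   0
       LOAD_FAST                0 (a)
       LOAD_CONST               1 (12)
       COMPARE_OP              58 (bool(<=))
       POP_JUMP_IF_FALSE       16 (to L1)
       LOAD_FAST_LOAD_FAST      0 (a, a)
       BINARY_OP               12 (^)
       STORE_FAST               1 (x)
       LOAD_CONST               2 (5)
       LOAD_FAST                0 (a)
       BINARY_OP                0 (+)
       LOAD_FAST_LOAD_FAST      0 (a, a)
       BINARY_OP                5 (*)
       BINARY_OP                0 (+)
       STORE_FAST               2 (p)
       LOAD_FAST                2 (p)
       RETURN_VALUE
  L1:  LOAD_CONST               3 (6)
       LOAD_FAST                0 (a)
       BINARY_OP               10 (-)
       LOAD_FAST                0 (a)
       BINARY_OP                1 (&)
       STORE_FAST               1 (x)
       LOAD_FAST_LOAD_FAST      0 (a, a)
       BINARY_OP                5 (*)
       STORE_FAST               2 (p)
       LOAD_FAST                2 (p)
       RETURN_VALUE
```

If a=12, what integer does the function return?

161

LOAD_FAST a → push 12. Stack: [12]
LOAD_CONST → push 12. Stack: [12, 12]
COMPARE_OP bool(<=) → 12 vs 12 = True. Stack: [True]
POP_JUMP_IF_FALSE → pop True; no jump. Stack: []
LOAD_FAST_LOAD_FAST a,a → push 12,12. Stack: [12, 12]
BINARY_OP ^ → 12 ^ 12 = 0. Stack: [0]
STORE_FAST x → x=0. Stack: []
LOAD_CONST → push 5. Stack: [5]
LOAD_FAST a → push 12. Stack: [5, 12]
BINARY_OP + → 5 + 12 = 17. Stack: [17]
LOAD_FAST_LOAD_FAST a,a → push 12,12. Stack: [17, 12, 12]
BINARY_OP * → 12 * 12 = 144. Stack: [17, 144]
BINARY_OP + → 17 + 144 = 161. Stack: [161]
STORE_FAST p → p=161. Stack: []
LOAD_FAST p → push 161. Stack: [161]
RETURN_VALUE → return 161.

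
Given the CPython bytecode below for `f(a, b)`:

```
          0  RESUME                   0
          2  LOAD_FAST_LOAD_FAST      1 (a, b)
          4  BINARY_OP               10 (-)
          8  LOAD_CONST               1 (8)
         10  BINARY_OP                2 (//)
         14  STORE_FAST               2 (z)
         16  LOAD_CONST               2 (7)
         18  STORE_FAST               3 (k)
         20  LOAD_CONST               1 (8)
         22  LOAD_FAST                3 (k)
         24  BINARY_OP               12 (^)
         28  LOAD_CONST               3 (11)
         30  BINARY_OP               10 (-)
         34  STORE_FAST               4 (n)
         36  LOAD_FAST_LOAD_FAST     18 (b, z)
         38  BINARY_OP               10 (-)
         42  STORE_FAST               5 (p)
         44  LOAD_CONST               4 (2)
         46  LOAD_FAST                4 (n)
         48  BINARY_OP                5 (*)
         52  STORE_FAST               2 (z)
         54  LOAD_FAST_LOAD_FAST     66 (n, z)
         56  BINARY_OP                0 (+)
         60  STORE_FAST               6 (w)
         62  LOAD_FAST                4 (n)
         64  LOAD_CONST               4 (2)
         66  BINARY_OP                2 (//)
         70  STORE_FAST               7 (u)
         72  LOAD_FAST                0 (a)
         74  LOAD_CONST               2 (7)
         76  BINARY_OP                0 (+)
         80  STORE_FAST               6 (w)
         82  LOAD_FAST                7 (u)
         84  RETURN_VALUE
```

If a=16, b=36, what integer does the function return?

LOAD_FAST_LOAD_FAST a,b → push 16,36. Stack: [16, 36]
BINARY_OP - → 16 - 36 = -20. Stack: [-20]
LOAD_CONST → push 8. Stack: [-20, 8]
BINARY_OP // → -20 // 8 = -3. Stack: [-3]
STORE_FAST z → z=-3. Stack: []
LOAD_CONST → push 7. Stack: [7]
STORE_FAST k → k=7. Stack: []
LOAD_CONST → push 8. Stack: [8]
LOAD_FAST k → push 7. Stack: [8, 7]
BINARY_OP ^ → 8 ^ 7 = 15. Stack: [15]
LOAD_CONST → push 11. Stack: [15, 11]
BINARY_OP - → 15 - 11 = 4. Stack: [4]
STORE_FAST n → n=4. Stack: []
LOAD_FAST_LOAD_FAST b,z → push 36,-3. Stack: [36, -3]
BINARY_OP - → 36 - -3 = 39. Stack: [39]
STORE_FAST p → p=39. Stack: []
LOAD_CONST → push 2. Stack: [2]
LOAD_FAST n → push 4. Stack: [2, 4]
BINARY_OP * → 2 * 4 = 8. Stack: [8]
STORE_FAST z → z=8. Stack: []
LOAD_FAST_LOAD_FAST n,z → push 4,8. Stack: [4, 8]
BINARY_OP + → 4 + 8 = 12. Stack: [12]
STORE_FAST w → w=12. Stack: []
LOAD_FAST n → push 4. Stack: [4]
LOAD_CONST → push 2. Stack: [4, 2]
BINARY_OP // → 4 // 2 = 2. Stack: [2]
STORE_FAST u → u=2. Stack: []
LOAD_FAST a → push 16. Stack: [16]
LOAD_CONST → push 7. Stack: [16, 7]
BINARY_OP + → 16 + 7 = 23. Stack: [23]
STORE_FAST w → w=23. Stack: []
LOAD_FAST u → push 2. Stack: [2]
RETURN_VALUE → return 2.

2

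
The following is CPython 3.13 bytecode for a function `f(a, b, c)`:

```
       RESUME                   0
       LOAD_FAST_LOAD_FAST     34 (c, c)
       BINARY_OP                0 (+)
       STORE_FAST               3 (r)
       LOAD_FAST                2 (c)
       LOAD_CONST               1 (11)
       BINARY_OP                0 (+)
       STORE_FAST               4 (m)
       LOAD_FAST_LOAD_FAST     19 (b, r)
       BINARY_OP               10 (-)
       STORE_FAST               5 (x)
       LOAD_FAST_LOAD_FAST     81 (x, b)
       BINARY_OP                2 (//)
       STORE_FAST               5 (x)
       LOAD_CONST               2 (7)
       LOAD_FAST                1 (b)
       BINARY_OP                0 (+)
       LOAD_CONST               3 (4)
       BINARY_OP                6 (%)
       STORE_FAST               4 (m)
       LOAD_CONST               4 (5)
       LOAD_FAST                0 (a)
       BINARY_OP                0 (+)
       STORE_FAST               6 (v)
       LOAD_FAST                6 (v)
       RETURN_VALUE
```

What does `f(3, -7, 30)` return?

LOAD_FAST_LOAD_FAST c,c → push 30,30. Stack: [30, 30]
BINARY_OP + → 30 + 30 = 60. Stack: [60]
STORE_FAST r → r=60. Stack: []
LOAD_FAST c → push 30. Stack: [30]
LOAD_CONST → push 11. Stack: [30, 11]
BINARY_OP + → 30 + 11 = 41. Stack: [41]
STORE_FAST m → m=41. Stack: []
LOAD_FAST_LOAD_FAST b,r → push -7,60. Stack: [-7, 60]
BINARY_OP - → -7 - 60 = -67. Stack: [-67]
STORE_FAST x → x=-67. Stack: []
LOAD_FAST_LOAD_FAST x,b → push -67,-7. Stack: [-67, -7]
BINARY_OP // → -67 // -7 = 9. Stack: [9]
STORE_FAST x → x=9. Stack: []
LOAD_CONST → push 7. Stack: [7]
LOAD_FAST b → push -7. Stack: [7, -7]
BINARY_OP + → 7 + -7 = 0. Stack: [0]
LOAD_CONST → push 4. Stack: [0, 4]
BINARY_OP % → 0 % 4 = 0. Stack: [0]
STORE_FAST m → m=0. Stack: []
LOAD_CONST → push 5. Stack: [5]
LOAD_FAST a → push 3. Stack: [5, 3]
BINARY_OP + → 5 + 3 = 8. Stack: [8]
STORE_FAST v → v=8. Stack: []
LOAD_FAST v → push 8. Stack: [8]
RETURN_VALUE → return 8.

8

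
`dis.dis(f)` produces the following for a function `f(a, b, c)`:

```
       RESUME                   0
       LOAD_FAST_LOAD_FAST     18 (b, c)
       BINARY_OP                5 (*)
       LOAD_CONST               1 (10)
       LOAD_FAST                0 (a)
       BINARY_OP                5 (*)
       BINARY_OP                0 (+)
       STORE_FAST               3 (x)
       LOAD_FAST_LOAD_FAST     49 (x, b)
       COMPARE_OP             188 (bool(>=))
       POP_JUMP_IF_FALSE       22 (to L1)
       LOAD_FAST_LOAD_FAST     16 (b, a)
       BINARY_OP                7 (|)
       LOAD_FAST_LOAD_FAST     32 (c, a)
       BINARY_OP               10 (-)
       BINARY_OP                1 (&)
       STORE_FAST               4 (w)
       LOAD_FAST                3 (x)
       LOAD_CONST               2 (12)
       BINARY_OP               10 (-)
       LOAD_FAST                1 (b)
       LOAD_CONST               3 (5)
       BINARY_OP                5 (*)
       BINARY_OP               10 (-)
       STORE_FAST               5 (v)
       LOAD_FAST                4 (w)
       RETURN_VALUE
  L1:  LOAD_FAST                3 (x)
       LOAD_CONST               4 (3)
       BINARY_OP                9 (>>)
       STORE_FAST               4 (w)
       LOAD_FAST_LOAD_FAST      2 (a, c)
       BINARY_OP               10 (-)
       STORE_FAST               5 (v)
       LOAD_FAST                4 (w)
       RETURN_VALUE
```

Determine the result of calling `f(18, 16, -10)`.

0

LOAD_FAST_LOAD_FAST b,c → push 16,-10. Stack: [16, -10]
BINARY_OP * → 16 * -10 = -160. Stack: [-160]
LOAD_CONST → push 10. Stack: [-160, 10]
LOAD_FAST a → push 18. Stack: [-160, 10, 18]
BINARY_OP * → 10 * 18 = 180. Stack: [-160, 180]
BINARY_OP + → -160 + 180 = 20. Stack: [20]
STORE_FAST x → x=20. Stack: []
LOAD_FAST_LOAD_FAST x,b → push 20,16. Stack: [20, 16]
COMPARE_OP bool(>=) → 20 vs 16 = True. Stack: [True]
POP_JUMP_IF_FALSE → pop True; no jump. Stack: []
LOAD_FAST_LOAD_FAST b,a → push 16,18. Stack: [16, 18]
BINARY_OP | → 16 | 18 = 18. Stack: [18]
LOAD_FAST_LOAD_FAST c,a → push -10,18. Stack: [18, -10, 18]
BINARY_OP - → -10 - 18 = -28. Stack: [18, -28]
BINARY_OP & → 18 & -28 = 0. Stack: [0]
STORE_FAST w → w=0. Stack: []
LOAD_FAST x → push 20. Stack: [20]
LOAD_CONST → push 12. Stack: [20, 12]
BINARY_OP - → 20 - 12 = 8. Stack: [8]
LOAD_FAST b → push 16. Stack: [8, 16]
LOAD_CONST → push 5. Stack: [8, 16, 5]
BINARY_OP * → 16 * 5 = 80. Stack: [8, 80]
BINARY_OP - → 8 - 80 = -72. Stack: [-72]
STORE_FAST v → v=-72. Stack: []
LOAD_FAST w → push 0. Stack: [0]
RETURN_VALUE → return 0.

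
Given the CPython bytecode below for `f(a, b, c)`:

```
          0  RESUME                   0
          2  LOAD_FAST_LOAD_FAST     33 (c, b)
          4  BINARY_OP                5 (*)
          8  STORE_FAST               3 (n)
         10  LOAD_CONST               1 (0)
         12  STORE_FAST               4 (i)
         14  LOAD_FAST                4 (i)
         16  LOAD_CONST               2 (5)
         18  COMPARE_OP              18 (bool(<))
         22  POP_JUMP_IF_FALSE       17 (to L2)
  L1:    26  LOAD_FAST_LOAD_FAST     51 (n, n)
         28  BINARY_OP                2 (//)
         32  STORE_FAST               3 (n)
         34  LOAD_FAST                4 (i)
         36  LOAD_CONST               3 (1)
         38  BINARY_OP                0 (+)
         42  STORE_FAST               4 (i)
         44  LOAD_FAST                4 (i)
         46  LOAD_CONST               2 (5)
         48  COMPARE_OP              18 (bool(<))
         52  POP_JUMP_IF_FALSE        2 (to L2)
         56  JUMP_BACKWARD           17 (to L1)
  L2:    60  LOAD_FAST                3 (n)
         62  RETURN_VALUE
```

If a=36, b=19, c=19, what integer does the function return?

LOAD_FAST_LOAD_FAST c,b → push 19,19
BINARY_OP * → 19 * 19 = 361
STORE_FAST n → n=361
LOAD_CONST → push 0
STORE_FAST i → i=0
LOAD_FAST i → push 0
LOAD_CONST → push 5
COMPARE_OP bool(<) → 0 vs 5 = True
POP_JUMP_IF_FALSE → pop True; no jump
LOAD_FAST_LOAD_FAST n,n → push 361,361
BINARY_OP // → 361 // 361 = 1
STORE_FAST n → n=1
LOAD_FAST i → push 0
LOAD_CONST → push 1
BINARY_OP + → 0 + 1 = 1
STORE_FAST i → i=1
LOAD_FAST i → push 1
LOAD_CONST → push 5
COMPARE_OP bool(<) → 1 vs 5 = True
POP_JUMP_IF_FALSE → pop True; no jump
LOAD_FAST_LOAD_FAST n,n → push 1,1
BINARY_OP // → 1 // 1 = 1
STORE_FAST n → n=1
LOAD_FAST i → push 1
LOAD_CONST → push 1
BINARY_OP + → 1 + 1 = 2
STORE_FAST i → i=2
LOAD_FAST i → push 2
LOAD_CONST → push 5
COMPARE_OP bool(<) → 2 vs 5 = True
POP_JUMP_IF_FALSE → pop True; no jump
LOAD_FAST_LOAD_FAST n,n → push 1,1
BINARY_OP // → 1 // 1 = 1
STORE_FAST n → n=1
LOAD_FAST i → push 2
LOAD_CONST → push 1
BINARY_OP + → 2 + 1 = 3
STORE_FAST i → i=3
LOAD_FAST i → push 3
LOAD_CONST → push 5
COMPARE_OP bool(<) → 3 vs 5 = True
POP_JUMP_IF_FALSE → pop True; no jump
LOAD_FAST_LOAD_FAST n,n → push 1,1
BINARY_OP // → 1 // 1 = 1
STORE_FAST n → n=1
LOAD_FAST i → push 3
LOAD_CONST → push 1
BINARY_OP + → 3 + 1 = 4
STORE_FAST i → i=4
LOAD_FAST i → push 4
LOAD_CONST → push 5
COMPARE_OP bool(<) → 4 vs 5 = True
POP_JUMP_IF_FALSE → pop True; no jump
LOAD_FAST_LOAD_FAST n,n → push 1,1
BINARY_OP // → 1 // 1 = 1
STORE_FAST n → n=1
LOAD_FAST i → push 4
LOAD_CONST → push 1
BINARY_OP + → 4 + 1 = 5
STORE_FAST i → i=5
LOAD_FAST i → push 5
LOAD_CONST → push 5
COMPARE_OP bool(<) → 5 vs 5 = False
POP_JUMP_IF_FALSE → pop False; jump
LOAD_FAST n → push 1
RETURN_VALUE → return 1.

1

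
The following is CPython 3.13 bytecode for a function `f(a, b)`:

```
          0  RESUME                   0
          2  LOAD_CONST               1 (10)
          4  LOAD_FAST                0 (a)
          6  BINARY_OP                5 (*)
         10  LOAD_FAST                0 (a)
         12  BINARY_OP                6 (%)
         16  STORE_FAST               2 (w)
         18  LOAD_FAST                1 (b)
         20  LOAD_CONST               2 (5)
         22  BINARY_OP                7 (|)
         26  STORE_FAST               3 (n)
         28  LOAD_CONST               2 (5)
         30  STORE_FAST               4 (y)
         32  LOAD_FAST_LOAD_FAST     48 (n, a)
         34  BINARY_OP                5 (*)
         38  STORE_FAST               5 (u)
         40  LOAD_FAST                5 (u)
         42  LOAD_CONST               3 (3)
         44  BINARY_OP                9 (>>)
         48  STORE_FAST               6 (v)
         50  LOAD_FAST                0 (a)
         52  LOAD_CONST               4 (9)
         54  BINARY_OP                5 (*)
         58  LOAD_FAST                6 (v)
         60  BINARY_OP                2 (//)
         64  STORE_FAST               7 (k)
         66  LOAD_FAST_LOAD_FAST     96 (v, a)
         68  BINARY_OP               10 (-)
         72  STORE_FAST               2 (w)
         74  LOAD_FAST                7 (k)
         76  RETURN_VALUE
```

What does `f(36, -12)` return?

-7

LOAD_CONST → push 10. Stack: [10]
LOAD_FAST a → push 36. Stack: [10, 36]
BINARY_OP * → 10 * 36 = 360. Stack: [360]
LOAD_FAST a → push 36. Stack: [360, 36]
BINARY_OP % → 360 % 36 = 0. Stack: [0]
STORE_FAST w → w=0. Stack: []
LOAD_FAST b → push -12. Stack: [-12]
LOAD_CONST → push 5. Stack: [-12, 5]
BINARY_OP | → -12 | 5 = -11. Stack: [-11]
STORE_FAST n → n=-11. Stack: []
LOAD_CONST → push 5. Stack: [5]
STORE_FAST y → y=5. Stack: []
LOAD_FAST_LOAD_FAST n,a → push -11,36. Stack: [-11, 36]
BINARY_OP * → -11 * 36 = -396. Stack: [-396]
STORE_FAST u → u=-396. Stack: []
LOAD_FAST u → push -396. Stack: [-396]
LOAD_CONST → push 3. Stack: [-396, 3]
BINARY_OP >> → -396 >> 3 = -50. Stack: [-50]
STORE_FAST v → v=-50. Stack: []
LOAD_FAST a → push 36. Stack: [36]
LOAD_CONST → push 9. Stack: [36, 9]
BINARY_OP * → 36 * 9 = 324. Stack: [324]
LOAD_FAST v → push -50. Stack: [324, -50]
BINARY_OP // → 324 // -50 = -7. Stack: [-7]
STORE_FAST k → k=-7. Stack: []
LOAD_FAST_LOAD_FAST v,a → push -50,36. Stack: [-50, 36]
BINARY_OP - → -50 - 36 = -86. Stack: [-86]
STORE_FAST w → w=-86. Stack: []
LOAD_FAST k → push -7. Stack: [-7]
RETURN_VALUE → return -7.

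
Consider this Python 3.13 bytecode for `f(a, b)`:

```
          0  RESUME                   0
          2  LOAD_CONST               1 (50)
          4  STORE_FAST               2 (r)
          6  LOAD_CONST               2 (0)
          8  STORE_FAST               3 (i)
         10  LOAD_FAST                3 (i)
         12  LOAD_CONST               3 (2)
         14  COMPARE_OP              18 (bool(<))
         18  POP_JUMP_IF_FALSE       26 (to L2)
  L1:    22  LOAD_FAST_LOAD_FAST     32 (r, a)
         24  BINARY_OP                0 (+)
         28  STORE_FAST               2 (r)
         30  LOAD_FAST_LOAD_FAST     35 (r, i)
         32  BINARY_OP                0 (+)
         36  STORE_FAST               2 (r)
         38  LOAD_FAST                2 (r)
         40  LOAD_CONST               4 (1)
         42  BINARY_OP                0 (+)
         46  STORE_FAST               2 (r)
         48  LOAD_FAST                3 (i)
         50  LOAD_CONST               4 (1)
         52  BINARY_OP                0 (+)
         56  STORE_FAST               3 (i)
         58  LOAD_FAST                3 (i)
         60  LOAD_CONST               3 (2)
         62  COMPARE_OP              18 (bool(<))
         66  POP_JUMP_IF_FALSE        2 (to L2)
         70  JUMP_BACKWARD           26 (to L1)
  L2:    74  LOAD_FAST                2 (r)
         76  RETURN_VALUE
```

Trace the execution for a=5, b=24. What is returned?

63

LOAD_CONST → push 50. Stack: [50]
STORE_FAST r → r=50. Stack: []
LOAD_CONST → push 0. Stack: [0]
STORE_FAST i → i=0. Stack: []
LOAD_FAST i → push 0. Stack: [0]
LOAD_CONST → push 2. Stack: [0, 2]
COMPARE_OP bool(<) → 0 vs 2 = True. Stack: [True]
POP_JUMP_IF_FALSE → pop True; no jump. Stack: []
LOAD_FAST_LOAD_FAST r,a → push 50,5. Stack: [50, 5]
BINARY_OP + → 50 + 5 = 55. Stack: [55]
STORE_FAST r → r=55. Stack: []
LOAD_FAST_LOAD_FAST r,i → push 55,0. Stack: [55, 0]
BINARY_OP + → 55 + 0 = 55. Stack: [55]
STORE_FAST r → r=55. Stack: []
LOAD_FAST r → push 55. Stack: [55]
LOAD_CONST → push 1. Stack: [55, 1]
BINARY_OP + → 55 + 1 = 56. Stack: [56]
STORE_FAST r → r=56. Stack: []
LOAD_FAST i → push 0. Stack: [0]
LOAD_CONST → push 1. Stack: [0, 1]
BINARY_OP + → 0 + 1 = 1. Stack: [1]
STORE_FAST i → i=1. Stack: []
LOAD_FAST i → push 1. Stack: [1]
LOAD_CONST → push 2. Stack: [1, 2]
COMPARE_OP bool(<) → 1 vs 2 = True. Stack: [True]
POP_JUMP_IF_FALSE → pop True; no jump. Stack: []
LOAD_FAST_LOAD_FAST r,a → push 56,5. Stack: [56, 5]
BINARY_OP + → 56 + 5 = 61. Stack: [61]
STORE_FAST r → r=61. Stack: []
LOAD_FAST_LOAD_FAST r,i → push 61,1. Stack: [61, 1]
BINARY_OP + → 61 + 1 = 62. Stack: [62]
STORE_FAST r → r=62. Stack: []
LOAD_FAST r → push 62. Stack: [62]
LOAD_CONST → push 1. Stack: [62, 1]
BINARY_OP + → 62 + 1 = 63. Stack: [63]
STORE_FAST r → r=63. Stack: []
LOAD_FAST i → push 1. Stack: [1]
LOAD_CONST → push 1. Stack: [1, 1]
BINARY_OP + → 1 + 1 = 2. Stack: [2]
STORE_FAST i → i=2. Stack: []
LOAD_FAST i → push 2. Stack: [2]
LOAD_CONST → push 2. Stack: [2, 2]
COMPARE_OP bool(<) → 2 vs 2 = False. Stack: [False]
POP_JUMP_IF_FALSE → pop False; jump. Stack: []
LOAD_FAST r → push 63. Stack: [63]
RETURN_VALUE → return 63.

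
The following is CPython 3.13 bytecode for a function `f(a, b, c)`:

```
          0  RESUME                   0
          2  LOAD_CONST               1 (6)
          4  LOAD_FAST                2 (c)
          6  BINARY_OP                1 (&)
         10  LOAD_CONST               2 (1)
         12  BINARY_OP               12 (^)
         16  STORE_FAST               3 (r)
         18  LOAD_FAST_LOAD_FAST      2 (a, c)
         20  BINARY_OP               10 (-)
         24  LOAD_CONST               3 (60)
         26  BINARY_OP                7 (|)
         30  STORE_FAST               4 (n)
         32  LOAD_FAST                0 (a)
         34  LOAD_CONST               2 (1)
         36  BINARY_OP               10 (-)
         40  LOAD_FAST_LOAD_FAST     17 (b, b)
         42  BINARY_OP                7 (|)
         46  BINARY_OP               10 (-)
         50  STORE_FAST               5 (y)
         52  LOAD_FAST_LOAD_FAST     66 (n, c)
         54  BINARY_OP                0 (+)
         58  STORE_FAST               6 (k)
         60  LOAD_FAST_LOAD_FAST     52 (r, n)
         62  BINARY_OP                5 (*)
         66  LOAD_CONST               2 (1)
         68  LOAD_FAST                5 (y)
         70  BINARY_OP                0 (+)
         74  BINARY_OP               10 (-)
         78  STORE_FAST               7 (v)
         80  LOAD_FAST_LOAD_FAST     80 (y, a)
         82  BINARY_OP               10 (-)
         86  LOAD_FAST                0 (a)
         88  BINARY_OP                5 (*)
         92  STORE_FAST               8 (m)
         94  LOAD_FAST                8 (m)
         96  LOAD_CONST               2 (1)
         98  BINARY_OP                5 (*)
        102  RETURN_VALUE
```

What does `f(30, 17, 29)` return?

-540

LOAD_CONST → push 6. Stack: [6]
LOAD_FAST c → push 29. Stack: [6, 29]
BINARY_OP & → 6 & 29 = 4. Stack: [4]
LOAD_CONST → push 1. Stack: [4, 1]
BINARY_OP ^ → 4 ^ 1 = 5. Stack: [5]
STORE_FAST r → r=5. Stack: []
LOAD_FAST_LOAD_FAST a,c → push 30,29. Stack: [30, 29]
BINARY_OP - → 30 - 29 = 1. Stack: [1]
LOAD_CONST → push 60. Stack: [1, 60]
BINARY_OP | → 1 | 60 = 61. Stack: [61]
STORE_FAST n → n=61. Stack: []
LOAD_FAST a → push 30. Stack: [30]
LOAD_CONST → push 1. Stack: [30, 1]
BINARY_OP - → 30 - 1 = 29. Stack: [29]
LOAD_FAST_LOAD_FAST b,b → push 17,17. Stack: [29, 17, 17]
BINARY_OP | → 17 | 17 = 17. Stack: [29, 17]
BINARY_OP - → 29 - 17 = 12. Stack: [12]
STORE_FAST y → y=12. Stack: []
LOAD_FAST_LOAD_FAST n,c → push 61,29. Stack: [61, 29]
BINARY_OP + → 61 + 29 = 90. Stack: [90]
STORE_FAST k → k=90. Stack: []
LOAD_FAST_LOAD_FAST r,n → push 5,61. Stack: [5, 61]
BINARY_OP * → 5 * 61 = 305. Stack: [305]
LOAD_CONST → push 1. Stack: [305, 1]
LOAD_FAST y → push 12. Stack: [305, 1, 12]
BINARY_OP + → 1 + 12 = 13. Stack: [305, 13]
BINARY_OP - → 305 - 13 = 292. Stack: [292]
STORE_FAST v → v=292. Stack: []
LOAD_FAST_LOAD_FAST y,a → push 12,30. Stack: [12, 30]
BINARY_OP - → 12 - 30 = -18. Stack: [-18]
LOAD_FAST a → push 30. Stack: [-18, 30]
BINARY_OP * → -18 * 30 = -540. Stack: [-540]
STORE_FAST m → m=-540. Stack: []
LOAD_FAST m → push -540. Stack: [-540]
LOAD_CONST → push 1. Stack: [-540, 1]
BINARY_OP * → -540 * 1 = -540. Stack: [-540]
RETURN_VALUE → return -540.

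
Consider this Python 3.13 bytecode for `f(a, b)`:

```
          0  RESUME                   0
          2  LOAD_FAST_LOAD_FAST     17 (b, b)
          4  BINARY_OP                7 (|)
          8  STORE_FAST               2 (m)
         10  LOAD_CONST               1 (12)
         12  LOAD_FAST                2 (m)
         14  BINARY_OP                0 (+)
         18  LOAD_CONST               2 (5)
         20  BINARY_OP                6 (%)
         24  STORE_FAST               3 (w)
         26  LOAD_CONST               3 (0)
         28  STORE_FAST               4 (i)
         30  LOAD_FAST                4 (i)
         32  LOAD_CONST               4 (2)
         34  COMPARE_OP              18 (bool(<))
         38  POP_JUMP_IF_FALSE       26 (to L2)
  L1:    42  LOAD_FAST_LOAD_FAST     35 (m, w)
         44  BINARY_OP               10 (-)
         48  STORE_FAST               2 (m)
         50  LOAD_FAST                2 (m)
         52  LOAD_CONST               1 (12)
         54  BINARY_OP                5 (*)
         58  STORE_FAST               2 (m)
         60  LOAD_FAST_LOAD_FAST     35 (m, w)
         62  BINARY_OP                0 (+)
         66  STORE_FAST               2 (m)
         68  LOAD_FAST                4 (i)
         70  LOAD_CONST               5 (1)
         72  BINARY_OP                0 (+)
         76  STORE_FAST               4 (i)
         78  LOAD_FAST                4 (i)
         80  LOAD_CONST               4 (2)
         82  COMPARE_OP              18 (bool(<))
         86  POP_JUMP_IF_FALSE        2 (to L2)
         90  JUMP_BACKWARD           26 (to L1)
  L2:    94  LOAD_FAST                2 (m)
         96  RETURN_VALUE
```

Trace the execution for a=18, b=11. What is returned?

LOAD_FAST_LOAD_FAST b,b → push 11,11. Stack: [11, 11]
BINARY_OP | → 11 | 11 = 11. Stack: [11]
STORE_FAST m → m=11. Stack: []
LOAD_CONST → push 12. Stack: [12]
LOAD_FAST m → push 11. Stack: [12, 11]
BINARY_OP + → 12 + 11 = 23. Stack: [23]
LOAD_CONST → push 5. Stack: [23, 5]
BINARY_OP % → 23 % 5 = 3. Stack: [3]
STORE_FAST w → w=3. Stack: []
LOAD_CONST → push 0. Stack: [0]
STORE_FAST i → i=0. Stack: []
LOAD_FAST i → push 0. Stack: [0]
LOAD_CONST → push 2. Stack: [0, 2]
COMPARE_OP bool(<) → 0 vs 2 = True. Stack: [True]
POP_JUMP_IF_FALSE → pop True; no jump. Stack: []
LOAD_FAST_LOAD_FAST m,w → push 11,3. Stack: [11, 3]
BINARY_OP - → 11 - 3 = 8. Stack: [8]
STORE_FAST m → m=8. Stack: []
LOAD_FAST m → push 8. Stack: [8]
LOAD_CONST → push 12. Stack: [8, 12]
BINARY_OP * → 8 * 12 = 96. Stack: [96]
STORE_FAST m → m=96. Stack: []
LOAD_FAST_LOAD_FAST m,w → push 96,3. Stack: [96, 3]
BINARY_OP + → 96 + 3 = 99. Stack: [99]
STORE_FAST m → m=99. Stack: []
LOAD_FAST i → push 0. Stack: [0]
LOAD_CONST → push 1. Stack: [0, 1]
BINARY_OP + → 0 + 1 = 1. Stack: [1]
STORE_FAST i → i=1. Stack: []
LOAD_FAST i → push 1. Stack: [1]
LOAD_CONST → push 2. Stack: [1, 2]
COMPARE_OP bool(<) → 1 vs 2 = True. Stack: [True]
POP_JUMP_IF_FALSE → pop True; no jump. Stack: []
LOAD_FAST_LOAD_FAST m,w → push 99,3. Stack: [99, 3]
BINARY_OP - → 99 - 3 = 96. Stack: [96]
STORE_FAST m → m=96. Stack: []
LOAD_FAST m → push 96. Stack: [96]
LOAD_CONST → push 12. Stack: [96, 12]
BINARY_OP * → 96 * 12 = 1152. Stack: [1152]
STORE_FAST m → m=1152. Stack: []
LOAD_FAST_LOAD_FAST m,w → push 1152,3. Stack: [1152, 3]
BINARY_OP + → 1152 + 3 = 1155. Stack: [1155]
STORE_FAST m → m=1155. Stack: []
LOAD_FAST i → push 1. Stack: [1]
LOAD_CONST → push 1. Stack: [1, 1]
BINARY_OP + → 1 + 1 = 2. Stack: [2]
STORE_FAST i → i=2. Stack: []
LOAD_FAST i → push 2. Stack: [2]
LOAD_CONST → push 2. Stack: [2, 2]
COMPARE_OP bool(<) → 2 vs 2 = False. Stack: [False]
POP_JUMP_IF_FALSE → pop False; jump. Stack: []
LOAD_FAST m → push 1155. Stack: [1155]
RETURN_VALUE → return 1155.

1155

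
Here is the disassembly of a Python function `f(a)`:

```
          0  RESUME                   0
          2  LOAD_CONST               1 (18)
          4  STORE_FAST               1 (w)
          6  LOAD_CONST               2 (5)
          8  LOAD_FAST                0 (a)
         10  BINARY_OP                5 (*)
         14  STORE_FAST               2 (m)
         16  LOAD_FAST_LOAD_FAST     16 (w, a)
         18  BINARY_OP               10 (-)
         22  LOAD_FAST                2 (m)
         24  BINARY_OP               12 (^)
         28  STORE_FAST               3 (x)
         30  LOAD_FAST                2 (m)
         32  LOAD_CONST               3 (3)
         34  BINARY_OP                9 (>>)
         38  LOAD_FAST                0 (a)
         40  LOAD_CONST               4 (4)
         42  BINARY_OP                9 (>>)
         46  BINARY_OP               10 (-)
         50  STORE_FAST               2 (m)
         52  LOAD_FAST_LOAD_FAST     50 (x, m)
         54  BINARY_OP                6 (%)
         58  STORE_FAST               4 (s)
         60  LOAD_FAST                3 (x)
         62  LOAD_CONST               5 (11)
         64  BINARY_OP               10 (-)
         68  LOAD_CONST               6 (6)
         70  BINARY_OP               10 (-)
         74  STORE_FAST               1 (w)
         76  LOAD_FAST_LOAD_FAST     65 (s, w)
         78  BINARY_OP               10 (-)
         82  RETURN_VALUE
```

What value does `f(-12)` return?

52

LOAD_CONST → push 18. Stack: [18]
STORE_FAST w → w=18. Stack: []
LOAD_CONST → push 5. Stack: [5]
LOAD_FAST a → push -12. Stack: [5, -12]
BINARY_OP * → 5 * -12 = -60. Stack: [-60]
STORE_FAST m → m=-60. Stack: []
LOAD_FAST_LOAD_FAST w,a → push 18,-12. Stack: [18, -12]
BINARY_OP - → 18 - -12 = 30. Stack: [30]
LOAD_FAST m → push -60. Stack: [30, -60]
BINARY_OP ^ → 30 ^ -60 = -38. Stack: [-38]
STORE_FAST x → x=-38. Stack: []
LOAD_FAST m → push -60. Stack: [-60]
LOAD_CONST → push 3. Stack: [-60, 3]
BINARY_OP >> → -60 >> 3 = -8. Stack: [-8]
LOAD_FAST a → push -12. Stack: [-8, -12]
LOAD_CONST → push 4. Stack: [-8, -12, 4]
BINARY_OP >> → -12 >> 4 = -1. Stack: [-8, -1]
BINARY_OP - → -8 - -1 = -7. Stack: [-7]
STORE_FAST m → m=-7. Stack: []
LOAD_FAST_LOAD_FAST x,m → push -38,-7. Stack: [-38, -7]
BINARY_OP % → -38 % -7 = -3. Stack: [-3]
STORE_FAST s → s=-3. Stack: []
LOAD_FAST x → push -38. Stack: [-38]
LOAD_CONST → push 11. Stack: [-38, 11]
BINARY_OP - → -38 - 11 = -49. Stack: [-49]
LOAD_CONST → push 6. Stack: [-49, 6]
BINARY_OP - → -49 - 6 = -55. Stack: [-55]
STORE_FAST w → w=-55. Stack: []
LOAD_FAST_LOAD_FAST s,w → push -3,-55. Stack: [-3, -55]
BINARY_OP - → -3 - -55 = 52. Stack: [52]
RETURN_VALUE → return 52.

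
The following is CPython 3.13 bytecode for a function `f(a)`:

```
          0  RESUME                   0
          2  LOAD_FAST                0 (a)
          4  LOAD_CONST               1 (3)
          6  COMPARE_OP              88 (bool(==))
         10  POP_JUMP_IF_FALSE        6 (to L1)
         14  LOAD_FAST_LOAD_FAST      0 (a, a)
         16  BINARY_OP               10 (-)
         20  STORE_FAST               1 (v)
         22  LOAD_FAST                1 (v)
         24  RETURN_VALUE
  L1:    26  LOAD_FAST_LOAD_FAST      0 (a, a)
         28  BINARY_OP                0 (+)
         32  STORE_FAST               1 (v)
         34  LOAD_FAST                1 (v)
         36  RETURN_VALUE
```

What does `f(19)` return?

LOAD_FAST a → push 19. Stack: [19]
LOAD_CONST → push 3. Stack: [19, 3]
COMPARE_OP bool(==) → 19 vs 3 = False. Stack: [False]
POP_JUMP_IF_FALSE → pop False; jump. Stack: []
LOAD_FAST_LOAD_FAST a,a → push 19,19. Stack: [19, 19]
BINARY_OP + → 19 + 19 = 38. Stack: [38]
STORE_FAST v → v=38. Stack: []
LOAD_FAST v → push 38. Stack: [38]
RETURN_VALUE → return 38.

38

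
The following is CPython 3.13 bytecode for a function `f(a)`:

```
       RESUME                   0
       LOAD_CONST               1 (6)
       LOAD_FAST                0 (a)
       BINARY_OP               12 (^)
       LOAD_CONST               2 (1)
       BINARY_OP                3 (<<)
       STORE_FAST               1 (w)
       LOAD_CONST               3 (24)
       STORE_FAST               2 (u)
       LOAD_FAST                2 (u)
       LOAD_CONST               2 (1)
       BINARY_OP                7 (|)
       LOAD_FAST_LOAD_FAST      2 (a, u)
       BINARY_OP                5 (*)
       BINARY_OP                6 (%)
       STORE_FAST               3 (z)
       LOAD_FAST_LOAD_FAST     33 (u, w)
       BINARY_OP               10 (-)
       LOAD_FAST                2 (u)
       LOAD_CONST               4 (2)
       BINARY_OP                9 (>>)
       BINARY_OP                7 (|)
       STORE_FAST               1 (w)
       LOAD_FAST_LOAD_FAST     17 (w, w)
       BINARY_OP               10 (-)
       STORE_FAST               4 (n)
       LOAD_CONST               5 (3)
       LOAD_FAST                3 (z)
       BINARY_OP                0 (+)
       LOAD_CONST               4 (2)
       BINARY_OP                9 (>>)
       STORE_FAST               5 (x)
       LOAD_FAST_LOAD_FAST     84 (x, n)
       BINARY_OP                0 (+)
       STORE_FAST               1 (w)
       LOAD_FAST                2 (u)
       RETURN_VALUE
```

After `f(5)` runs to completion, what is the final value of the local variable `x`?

7

LOAD_CONST → push 6. Stack: [6]
LOAD_FAST a → push 5. Stack: [6, 5]
BINARY_OP ^ → 6 ^ 5 = 3. Stack: [3]
LOAD_CONST → push 1. Stack: [3, 1]
BINARY_OP << → 3 << 1 = 6. Stack: [6]
STORE_FAST w → w=6. Stack: []
LOAD_CONST → push 24. Stack: [24]
STORE_FAST u → u=24. Stack: []
LOAD_FAST u → push 24. Stack: [24]
LOAD_CONST → push 1. Stack: [24, 1]
BINARY_OP | → 24 | 1 = 25. Stack: [25]
LOAD_FAST_LOAD_FAST a,u → push 5,24. Stack: [25, 5, 24]
BINARY_OP * → 5 * 24 = 120. Stack: [25, 120]
BINARY_OP % → 25 % 120 = 25. Stack: [25]
STORE_FAST z → z=25. Stack: []
LOAD_FAST_LOAD_FAST u,w → push 24,6. Stack: [24, 6]
BINARY_OP - → 24 - 6 = 18. Stack: [18]
LOAD_FAST u → push 24. Stack: [18, 24]
LOAD_CONST → push 2. Stack: [18, 24, 2]
BINARY_OP >> → 24 >> 2 = 6. Stack: [18, 6]
BINARY_OP | → 18 | 6 = 22. Stack: [22]
STORE_FAST w → w=22. Stack: []
LOAD_FAST_LOAD_FAST w,w → push 22,22. Stack: [22, 22]
BINARY_OP - → 22 - 22 = 0. Stack: [0]
STORE_FAST n → n=0. Stack: []
LOAD_CONST → push 3. Stack: [3]
LOAD_FAST z → push 25. Stack: [3, 25]
BINARY_OP + → 3 + 25 = 28. Stack: [28]
LOAD_CONST → push 2. Stack: [28, 2]
BINARY_OP >> → 28 >> 2 = 7. Stack: [7]
STORE_FAST x → x=7. Stack: []
LOAD_FAST_LOAD_FAST x,n → push 7,0. Stack: [7, 0]
BINARY_OP + → 7 + 0 = 7. Stack: [7]
STORE_FAST w → w=7. Stack: []
LOAD_FAST u → push 24. Stack: [24]
RETURN_VALUE → return 24.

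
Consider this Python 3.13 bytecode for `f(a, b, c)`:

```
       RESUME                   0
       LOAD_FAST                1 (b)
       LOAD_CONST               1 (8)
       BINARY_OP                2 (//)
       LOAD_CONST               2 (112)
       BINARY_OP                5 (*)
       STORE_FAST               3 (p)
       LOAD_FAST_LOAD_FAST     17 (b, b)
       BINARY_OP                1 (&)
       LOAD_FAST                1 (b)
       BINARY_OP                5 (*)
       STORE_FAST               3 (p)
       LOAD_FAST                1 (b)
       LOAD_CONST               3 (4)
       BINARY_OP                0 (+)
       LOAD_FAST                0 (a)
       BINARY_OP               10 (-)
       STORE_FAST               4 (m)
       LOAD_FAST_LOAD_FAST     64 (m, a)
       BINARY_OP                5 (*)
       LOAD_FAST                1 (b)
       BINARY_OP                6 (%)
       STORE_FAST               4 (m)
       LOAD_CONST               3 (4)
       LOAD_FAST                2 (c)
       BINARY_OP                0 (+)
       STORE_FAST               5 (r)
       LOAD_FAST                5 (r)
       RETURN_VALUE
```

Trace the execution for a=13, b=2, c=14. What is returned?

LOAD_FAST b → push 2. Stack: [2]
LOAD_CONST → push 8. Stack: [2, 8]
BINARY_OP // → 2 // 8 = 0. Stack: [0]
LOAD_CONST → push 112. Stack: [0, 112]
BINARY_OP * → 0 * 112 = 0. Stack: [0]
STORE_FAST p → p=0. Stack: []
LOAD_FAST_LOAD_FAST b,b → push 2,2. Stack: [2, 2]
BINARY_OP & → 2 & 2 = 2. Stack: [2]
LOAD_FAST b → push 2. Stack: [2, 2]
BINARY_OP * → 2 * 2 = 4. Stack: [4]
STORE_FAST p → p=4. Stack: []
LOAD_FAST b → push 2. Stack: [2]
LOAD_CONST → push 4. Stack: [2, 4]
BINARY_OP + → 2 + 4 = 6. Stack: [6]
LOAD_FAST a → push 13. Stack: [6, 13]
BINARY_OP - → 6 - 13 = -7. Stack: [-7]
STORE_FAST m → m=-7. Stack: []
LOAD_FAST_LOAD_FAST m,a → push -7,13. Stack: [-7, 13]
BINARY_OP * → -7 * 13 = -91. Stack: [-91]
LOAD_FAST b → push 2. Stack: [-91, 2]
BINARY_OP % → -91 % 2 = 1. Stack: [1]
STORE_FAST m → m=1. Stack: []
LOAD_CONST → push 4. Stack: [4]
LOAD_FAST c → push 14. Stack: [4, 14]
BINARY_OP + → 4 + 14 = 18. Stack: [18]
STORE_FAST r → r=18. Stack: []
LOAD_FAST r → push 18. Stack: [18]
RETURN_VALUE → return 18.

18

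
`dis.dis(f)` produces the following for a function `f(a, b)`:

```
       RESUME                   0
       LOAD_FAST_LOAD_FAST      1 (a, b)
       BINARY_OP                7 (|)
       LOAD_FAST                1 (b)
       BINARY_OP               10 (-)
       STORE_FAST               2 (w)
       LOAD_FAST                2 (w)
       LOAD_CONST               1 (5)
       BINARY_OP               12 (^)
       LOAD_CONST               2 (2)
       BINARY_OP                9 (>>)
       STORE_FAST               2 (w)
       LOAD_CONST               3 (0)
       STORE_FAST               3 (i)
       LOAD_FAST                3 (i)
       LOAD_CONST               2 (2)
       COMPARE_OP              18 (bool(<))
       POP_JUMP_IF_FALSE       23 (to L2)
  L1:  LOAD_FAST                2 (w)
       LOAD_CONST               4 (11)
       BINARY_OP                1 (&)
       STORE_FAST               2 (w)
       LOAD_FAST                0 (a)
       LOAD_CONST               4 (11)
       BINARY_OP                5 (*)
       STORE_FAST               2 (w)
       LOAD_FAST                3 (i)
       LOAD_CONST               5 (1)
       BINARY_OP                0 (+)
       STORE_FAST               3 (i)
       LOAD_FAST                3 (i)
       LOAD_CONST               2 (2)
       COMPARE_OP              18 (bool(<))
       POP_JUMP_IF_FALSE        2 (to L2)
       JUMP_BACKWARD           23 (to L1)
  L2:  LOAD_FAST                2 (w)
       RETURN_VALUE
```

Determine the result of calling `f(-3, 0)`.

-33

LOAD_FAST_LOAD_FAST a,b → push -3,0. Stack: [-3, 0]
BINARY_OP | → -3 | 0 = -3. Stack: [-3]
LOAD_FAST b → push 0. Stack: [-3, 0]
BINARY_OP - → -3 - 0 = -3. Stack: [-3]
STORE_FAST w → w=-3. Stack: []
LOAD_FAST w → push -3. Stack: [-3]
LOAD_CONST → push 5. Stack: [-3, 5]
BINARY_OP ^ → -3 ^ 5 = -8. Stack: [-8]
LOAD_CONST → push 2. Stack: [-8, 2]
BINARY_OP >> → -8 >> 2 = -2. Stack: [-2]
STORE_FAST w → w=-2. Stack: []
LOAD_CONST → push 0. Stack: [0]
STORE_FAST i → i=0. Stack: []
LOAD_FAST i → push 0. Stack: [0]
LOAD_CONST → push 2. Stack: [0, 2]
COMPARE_OP bool(<) → 0 vs 2 = True. Stack: [True]
POP_JUMP_IF_FALSE → pop True; no jump. Stack: []
LOAD_FAST w → push -2. Stack: [-2]
LOAD_CONST → push 11. Stack: [-2, 11]
BINARY_OP & → -2 & 11 = 10. Stack: [10]
STORE_FAST w → w=10. Stack: []
LOAD_FAST a → push -3. Stack: [-3]
LOAD_CONST → push 11. Stack: [-3, 11]
BINARY_OP * → -3 * 11 = -33. Stack: [-33]
STORE_FAST w → w=-33. Stack: []
LOAD_FAST i → push 0. Stack: [0]
LOAD_CONST → push 1. Stack: [0, 1]
BINARY_OP + → 0 + 1 = 1. Stack: [1]
STORE_FAST i → i=1. Stack: []
LOAD_FAST i → push 1. Stack: [1]
LOAD_CONST → push 2. Stack: [1, 2]
COMPARE_OP bool(<) → 1 vs 2 = True. Stack: [True]
POP_JUMP_IF_FALSE → pop True; no jump. Stack: []
LOAD_FAST w → push -33. Stack: [-33]
LOAD_CONST → push 11. Stack: [-33, 11]
BINARY_OP & → -33 & 11 = 11. Stack: [11]
STORE_FAST w → w=11. Stack: []
LOAD_FAST a → push -3. Stack: [-3]
LOAD_CONST → push 11. Stack: [-3, 11]
BINARY_OP * → -3 * 11 = -33. Stack: [-33]
STORE_FAST w → w=-33. Stack: []
LOAD_FAST i → push 1. Stack: [1]
LOAD_CONST → push 1. Stack: [1, 1]
BINARY_OP + → 1 + 1 = 2. Stack: [2]
STORE_FAST i → i=2. Stack: []
LOAD_FAST i → push 2. Stack: [2]
LOAD_CONST → push 2. Stack: [2, 2]
COMPARE_OP bool(<) → 2 vs 2 = False. Stack: [False]
POP_JUMP_IF_FALSE → pop False; jump. Stack: []
LOAD_FAST w → push -33. Stack: [-33]
RETURN_VALUE → return -33.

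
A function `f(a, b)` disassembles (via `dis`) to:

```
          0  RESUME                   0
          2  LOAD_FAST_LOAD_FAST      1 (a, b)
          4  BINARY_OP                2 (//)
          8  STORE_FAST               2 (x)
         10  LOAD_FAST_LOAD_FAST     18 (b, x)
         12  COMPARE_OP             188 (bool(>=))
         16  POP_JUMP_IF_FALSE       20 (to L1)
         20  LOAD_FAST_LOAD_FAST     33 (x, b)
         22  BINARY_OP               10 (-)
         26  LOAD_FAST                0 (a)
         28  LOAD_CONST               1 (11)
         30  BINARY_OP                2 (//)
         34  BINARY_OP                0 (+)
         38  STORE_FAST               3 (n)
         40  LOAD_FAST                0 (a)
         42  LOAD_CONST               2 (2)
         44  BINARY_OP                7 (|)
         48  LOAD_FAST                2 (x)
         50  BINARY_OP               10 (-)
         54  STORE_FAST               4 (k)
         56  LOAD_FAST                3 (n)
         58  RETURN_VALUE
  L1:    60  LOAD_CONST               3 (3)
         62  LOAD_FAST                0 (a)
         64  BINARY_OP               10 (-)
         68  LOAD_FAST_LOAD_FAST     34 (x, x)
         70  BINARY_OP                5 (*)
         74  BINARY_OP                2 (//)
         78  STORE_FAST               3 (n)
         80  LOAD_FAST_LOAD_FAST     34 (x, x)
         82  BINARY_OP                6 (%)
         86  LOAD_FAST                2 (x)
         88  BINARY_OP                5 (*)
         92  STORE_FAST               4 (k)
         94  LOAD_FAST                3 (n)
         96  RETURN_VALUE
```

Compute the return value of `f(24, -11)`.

LOAD_FAST_LOAD_FAST a,b → push 24,-11. Stack: [24, -11]
BINARY_OP // → 24 // -11 = -3. Stack: [-3]
STORE_FAST x → x=-3. Stack: []
LOAD_FAST_LOAD_FAST b,x → push -11,-3. Stack: [-11, -3]
COMPARE_OP bool(>=) → -11 vs -3 = False. Stack: [False]
POP_JUMP_IF_FALSE → pop False; jump. Stack: []
LOAD_CONST → push 3. Stack: [3]
LOAD_FAST a → push 24. Stack: [3, 24]
BINARY_OP - → 3 - 24 = -21. Stack: [-21]
LOAD_FAST_LOAD_FAST x,x → push -3,-3. Stack: [-21, -3, -3]
BINARY_OP * → -3 * -3 = 9. Stack: [-21, 9]
BINARY_OP // → -21 // 9 = -3. Stack: [-3]
STORE_FAST n → n=-3. Stack: []
LOAD_FAST_LOAD_FAST x,x → push -3,-3. Stack: [-3, -3]
BINARY_OP % → -3 % -3 = 0. Stack: [0]
LOAD_FAST x → push -3. Stack: [0, -3]
BINARY_OP * → 0 * -3 = 0. Stack: [0]
STORE_FAST k → k=0. Stack: []
LOAD_FAST n → push -3. Stack: [-3]
RETURN_VALUE → return -3.

-3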